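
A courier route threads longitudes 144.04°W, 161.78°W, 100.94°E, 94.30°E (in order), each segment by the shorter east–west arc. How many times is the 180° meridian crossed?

Leg 1: -144.04° → -161.78°, shortest Δλ = -17.74° (west) — does not cross 180°.
Leg 2: -161.78° → +100.94°, shortest Δλ = -97.28° (west) — crosses 180°.
Leg 3: +100.94° → +94.30°, shortest Δλ = -6.64° (west) — does not cross 180°.
Total crossings: 1.

1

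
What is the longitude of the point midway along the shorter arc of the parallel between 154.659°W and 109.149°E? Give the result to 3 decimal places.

Signed shortest Δλ from -154.659° to +109.149° is -96.192°.
Midpoint longitude = -154.659° + (-96.192°)/2 = -154.659° − 48.096° = -202.755°.
Normalise into (−180°, 180°]: +157.245°.
(The naïve average (-154.659 + +109.149)/2 = -22.755° is on the wrong side of the globe.)

157.245°E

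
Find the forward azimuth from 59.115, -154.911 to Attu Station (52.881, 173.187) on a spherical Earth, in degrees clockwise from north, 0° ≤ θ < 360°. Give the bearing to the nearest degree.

265°

Δλ = 173.187 − -154.911 = 328.098°; wrapped into (−180°, 180°]: -31.902°.
θ = atan2( sin Δλ · cos φ₂ , cos φ₁ · sin φ₂ − sin φ₁ · cos φ₂ · cos Δλ )
  = atan2(-0.31892, -0.03036) = -95.438° → normalised to [0°, 360°): 264.562°.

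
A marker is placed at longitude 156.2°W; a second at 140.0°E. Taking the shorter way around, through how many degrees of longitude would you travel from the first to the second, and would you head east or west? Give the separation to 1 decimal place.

Raw difference: 140.0 − -156.2 = 296.2°.
Normalise into (−180°, 180°]: 296.2° − 360° = -63.8°.
Negative ⇒ the second point lies to the west; separation 63.8°.

63.8° west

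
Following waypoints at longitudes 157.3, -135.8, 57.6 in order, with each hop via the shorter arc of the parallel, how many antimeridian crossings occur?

Leg 1: +157.3° → -135.8°, shortest Δλ = 66.9° (east) — crosses 180°.
Leg 2: -135.8° → +57.6°, shortest Δλ = -166.6° (west) — crosses 180°.
Total crossings: 2.

2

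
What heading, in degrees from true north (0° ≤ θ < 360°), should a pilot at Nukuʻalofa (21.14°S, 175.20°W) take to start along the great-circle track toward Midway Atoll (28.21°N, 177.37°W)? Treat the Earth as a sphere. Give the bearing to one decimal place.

Δλ = -177.37 − -175.20 = -2.17°.
θ = atan2( sin Δλ · cos φ₂ , cos φ₁ · sin φ₂ − sin φ₁ · cos φ₂ · cos Δλ )
  = atan2(-0.03337, 0.75848) = -2.519° → normalised to [0°, 360°): 357.481°.

357.5°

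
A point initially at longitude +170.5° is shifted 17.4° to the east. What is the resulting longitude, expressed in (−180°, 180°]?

-172.1°

Start at +170.5°; shift +17.4° → +187.9°.
+187.9° lies outside (−180°, 180°]; subtract 360° → -172.1°.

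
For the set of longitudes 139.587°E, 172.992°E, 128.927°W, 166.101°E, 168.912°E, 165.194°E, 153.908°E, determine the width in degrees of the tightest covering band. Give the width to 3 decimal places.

Sort the longitudes: -128.927°, +139.587°, +153.908°, +165.194°, +166.101°, +168.912°, +172.992°.
Eastward gaps between consecutive values (wrapping around): 268.514°, 14.321°, 11.286°, 0.907°, 2.811°, 4.080°, 58.081°.
Largest gap = 268.514° ⇒ minimal covering band is its complement: 360° − 268.514° = 91.486°.
Band runs from +139.587° eastward to -128.927°, crossing the antimeridian.

91.486°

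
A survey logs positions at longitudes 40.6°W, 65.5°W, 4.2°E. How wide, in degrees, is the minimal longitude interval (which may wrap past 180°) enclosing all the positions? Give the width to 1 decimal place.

69.7°

Sort the longitudes: -65.5°, -40.6°, +4.2°.
Eastward gaps between consecutive values (wrapping around): 24.9°, 44.8°, 290.3°.
Largest gap = 290.3° ⇒ minimal covering band is its complement: 360° − 290.3° = 69.7°.
Band runs from -65.5° eastward to +4.2°.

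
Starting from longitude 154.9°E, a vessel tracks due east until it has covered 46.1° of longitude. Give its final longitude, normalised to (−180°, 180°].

159.0°W

Start at +154.9°; shift +46.1° → +201.0°.
+201.0° lies outside (−180°, 180°]; subtract 360° → -159.0°.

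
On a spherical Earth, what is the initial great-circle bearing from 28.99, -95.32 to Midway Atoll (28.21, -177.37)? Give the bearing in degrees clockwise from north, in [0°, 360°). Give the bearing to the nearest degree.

Δλ = -177.37 − -95.32 = -82.05°.
θ = atan2( sin Δλ · cos φ₂ , cos φ₁ · sin φ₂ − sin φ₁ · cos φ₂ · cos Δλ )
  = atan2(-0.87275, 0.35441) = -67.899° → normalised to [0°, 360°): 292.101°.

292°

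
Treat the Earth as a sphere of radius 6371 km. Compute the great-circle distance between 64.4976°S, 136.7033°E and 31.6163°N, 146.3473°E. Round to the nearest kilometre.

10721 km

Δλ = 146.3473 − 136.7033 = 9.6440°.
Δφ = 31.6163 − -64.4976 = 96.1139°.
a = sin²(Δφ/2) + cos φ₁ · cos φ₂ · sin²(Δλ/2) = 0.555843.
c = 2·atan2(√a, √(1−a)) = 1.68272 rad → d = 6371·c ≈ 10720.59 km.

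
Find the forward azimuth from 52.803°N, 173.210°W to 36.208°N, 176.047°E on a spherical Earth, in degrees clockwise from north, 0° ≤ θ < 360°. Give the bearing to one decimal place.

Δλ = 176.047 − -173.210 = 349.257°; wrapped into (−180°, 180°]: -10.743°.
θ = atan2( sin Δλ · cos φ₂ , cos φ₁ · sin φ₂ − sin φ₁ · cos φ₂ · cos Δλ )
  = atan2(-0.15041, -0.27434) = -151.266° → normalised to [0°, 360°): 208.734°.

208.7°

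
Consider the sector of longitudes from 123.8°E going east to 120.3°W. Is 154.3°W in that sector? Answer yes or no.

Band width going east from +123.8° to -120.3°: ((-120.3 − 123.8) mod 360) = 115.9°.
Offset of -154.3° east of the west edge: ((-154.3 − 123.8) mod 360) = 81.9°.
81.9° ≤ 115.9° ⇒ inside.

Yes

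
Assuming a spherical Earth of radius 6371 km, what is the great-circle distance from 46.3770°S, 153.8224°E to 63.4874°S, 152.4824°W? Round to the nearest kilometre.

Δλ = -152.4824 − 153.8224 = -306.3048°; wrapped into (−180°, 180°]: 53.6952°.
Δφ = -63.4874 − -46.3770 = -17.1104°.
a = sin²(Δφ/2) + cos φ₁ · cos φ₂ · sin²(Δλ/2) = 0.084944.
c = 2·atan2(√a, √(1−a)) = 0.59149 rad → d = 6371·c ≈ 3768.37 km.

3768 km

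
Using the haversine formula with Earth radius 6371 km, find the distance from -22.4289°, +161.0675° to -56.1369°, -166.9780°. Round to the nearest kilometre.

Δλ = -166.9780 − 161.0675 = -328.0455°; wrapped into (−180°, 180°]: 31.9545°.
Δφ = -56.1369 − -22.4289 = -33.7080°.
a = sin²(Δφ/2) + cos φ₁ · cos φ₂ · sin²(Δλ/2) = 0.123086.
c = 2·atan2(√a, √(1−a)) = 0.71693 rad → d = 6371·c ≈ 4567.54 km.

4568 km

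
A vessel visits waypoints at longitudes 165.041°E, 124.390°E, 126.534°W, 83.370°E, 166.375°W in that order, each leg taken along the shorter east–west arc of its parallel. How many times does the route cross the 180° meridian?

3

Leg 1: +165.041° → +124.390°, shortest Δλ = -40.651° (west) — does not cross 180°.
Leg 2: +124.390° → -126.534°, shortest Δλ = 109.076° (east) — crosses 180°.
Leg 3: -126.534° → +83.370°, shortest Δλ = -150.096° (west) — crosses 180°.
Leg 4: +83.370° → -166.375°, shortest Δλ = 110.255° (east) — crosses 180°.
Total crossings: 3.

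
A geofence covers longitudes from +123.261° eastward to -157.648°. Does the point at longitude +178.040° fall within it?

Band width going east from +123.261° to -157.648°: ((-157.648 − 123.261) mod 360) = 79.091°.
Offset of +178.040° east of the west edge: ((178.040 − 123.261) mod 360) = 54.779°.
54.779° ≤ 79.091° ⇒ inside.

Yes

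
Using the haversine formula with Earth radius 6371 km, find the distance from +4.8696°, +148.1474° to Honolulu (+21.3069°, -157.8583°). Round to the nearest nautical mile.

3290 nmi

Δλ = -157.8583 − 148.1474 = -306.0057°; wrapped into (−180°, 180°]: 53.9943°.
Δφ = 21.3069 − 4.8696 = 16.4373°.
a = sin²(Δφ/2) + cos φ₁ · cos φ₂ · sin²(Δλ/2) = 0.211724.
c = 2·atan2(√a, √(1−a)) = 0.95629 rad → d = 6371·c ≈ 6092.55 km ≈ 3289.71 nmi.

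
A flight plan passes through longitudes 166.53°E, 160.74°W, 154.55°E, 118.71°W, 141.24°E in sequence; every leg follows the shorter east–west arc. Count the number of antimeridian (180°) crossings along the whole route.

4

Leg 1: +166.53° → -160.74°, shortest Δλ = 32.73° (east) — crosses 180°.
Leg 2: -160.74° → +154.55°, shortest Δλ = -44.71° (west) — crosses 180°.
Leg 3: +154.55° → -118.71°, shortest Δλ = 86.74° (east) — crosses 180°.
Leg 4: -118.71° → +141.24°, shortest Δλ = -100.05° (west) — crosses 180°.
Total crossings: 4.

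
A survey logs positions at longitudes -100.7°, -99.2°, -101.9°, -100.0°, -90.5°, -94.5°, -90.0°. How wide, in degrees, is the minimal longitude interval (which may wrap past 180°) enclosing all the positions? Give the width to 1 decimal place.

Sort the longitudes: -101.9°, -100.7°, -100.0°, -99.2°, -94.5°, -90.5°, -90.0°.
Eastward gaps between consecutive values (wrapping around): 1.2°, 0.7°, 0.8°, 4.7°, 4.0°, 0.5°, 348.1°.
Largest gap = 348.1° ⇒ minimal covering band is its complement: 360° − 348.1° = 11.9°.
Band runs from -101.9° eastward to -90.0°.

11.9°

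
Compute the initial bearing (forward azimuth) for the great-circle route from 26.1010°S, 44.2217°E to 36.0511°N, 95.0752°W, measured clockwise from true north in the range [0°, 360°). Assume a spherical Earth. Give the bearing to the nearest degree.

296°

Δλ = -95.0752 − 44.2217 = -139.2969°.
θ = atan2( sin Δλ · cos φ₂ , cos φ₁ · sin φ₂ − sin φ₁ · cos φ₂ · cos Δλ )
  = atan2(-0.52725, 0.25883) = -63.853° → normalised to [0°, 360°): 296.147°.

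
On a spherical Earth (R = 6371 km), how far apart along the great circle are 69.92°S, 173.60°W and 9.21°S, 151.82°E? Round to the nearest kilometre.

7180 km

Δλ = 151.82 − -173.60 = 325.42°; wrapped into (−180°, 180°]: -34.58°.
Δφ = -9.21 − -69.92 = 60.71°.
a = sin²(Δφ/2) + cos φ₁ · cos φ₂ · sin²(Δλ/2) = 0.285321.
c = 2·atan2(√a, √(1−a)) = 1.12702 rad → d = 6371·c ≈ 7180.21 km.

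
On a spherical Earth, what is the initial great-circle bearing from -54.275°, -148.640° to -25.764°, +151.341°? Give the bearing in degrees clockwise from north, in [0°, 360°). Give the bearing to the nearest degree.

278°

Δλ = 151.341 − -148.640 = 299.981°; wrapped into (−180°, 180°]: -60.019°.
θ = atan2( sin Δλ · cos φ₂ , cos φ₁ · sin φ₂ − sin φ₁ · cos φ₂ · cos Δλ )
  = atan2(-0.78008, 0.11155) = -81.862° → normalised to [0°, 360°): 278.138°.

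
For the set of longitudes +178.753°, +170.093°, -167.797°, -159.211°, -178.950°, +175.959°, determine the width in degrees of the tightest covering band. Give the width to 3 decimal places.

Sort the longitudes: -178.950°, -167.797°, -159.211°, +170.093°, +175.959°, +178.753°.
Eastward gaps between consecutive values (wrapping around): 11.153°, 8.586°, 329.304°, 5.866°, 2.794°, 2.297°.
Largest gap = 329.304° ⇒ minimal covering band is its complement: 360° − 329.304° = 30.696°.
Band runs from +170.093° eastward to -159.211°, crossing the antimeridian.

30.696°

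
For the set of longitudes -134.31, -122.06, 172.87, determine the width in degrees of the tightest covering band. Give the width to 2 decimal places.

65.07°

Sort the longitudes: -134.31°, -122.06°, +172.87°.
Eastward gaps between consecutive values (wrapping around): 12.25°, 294.93°, 52.82°.
Largest gap = 294.93° ⇒ minimal covering band is its complement: 360° − 294.93° = 65.07°.
Band runs from +172.87° eastward to -122.06°, crossing the antimeridian.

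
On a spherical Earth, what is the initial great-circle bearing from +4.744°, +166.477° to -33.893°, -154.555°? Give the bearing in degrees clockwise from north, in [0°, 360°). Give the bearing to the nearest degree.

Δλ = -154.555 − 166.477 = -321.032°; wrapped into (−180°, 180°]: 38.968°.
θ = atan2( sin Δλ · cos φ₂ , cos φ₁ · sin φ₂ − sin φ₁ · cos φ₂ · cos Δλ )
  = atan2(0.52203, -0.60911) = 139.402° → normalised to [0°, 360°): 139.402°.

139°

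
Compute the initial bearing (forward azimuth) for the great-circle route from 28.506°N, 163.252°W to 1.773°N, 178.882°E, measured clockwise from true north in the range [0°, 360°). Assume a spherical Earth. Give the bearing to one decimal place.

215.7°

Δλ = 178.882 − -163.252 = 342.134°; wrapped into (−180°, 180°]: -17.866°.
θ = atan2( sin Δλ · cos φ₂ , cos φ₁ · sin φ₂ − sin φ₁ · cos φ₂ · cos Δλ )
  = atan2(-0.30665, -0.42683) = -144.306° → normalised to [0°, 360°): 215.694°.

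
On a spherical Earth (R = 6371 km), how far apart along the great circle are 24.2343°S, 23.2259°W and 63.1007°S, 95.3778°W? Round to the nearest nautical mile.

3632 nmi

Δλ = -95.3778 − -23.2259 = -72.1519°.
Δφ = -63.1007 − -24.2343 = -38.8664°.
a = sin²(Δφ/2) + cos φ₁ · cos φ₂ · sin²(Δλ/2) = 0.253749.
c = 2·atan2(√a, √(1−a)) = 1.05583 rad → d = 6371·c ≈ 6726.71 km ≈ 3632.13 nmi.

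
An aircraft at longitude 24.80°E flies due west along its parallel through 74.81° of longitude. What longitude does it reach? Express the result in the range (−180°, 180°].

Start at +24.80°; shift −74.81° → -50.01°.
-50.01° already lies in (−180°, 180°].

50.01°W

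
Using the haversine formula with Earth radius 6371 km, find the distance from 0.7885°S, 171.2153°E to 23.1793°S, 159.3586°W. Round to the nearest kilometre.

4035 km

Δλ = -159.3586 − 171.2153 = -330.5739°; wrapped into (−180°, 180°]: 29.4261°.
Δφ = -23.1793 − -0.7885 = -22.3908°.
a = sin²(Δφ/2) + cos φ₁ · cos φ₂ · sin²(Δλ/2) = 0.096989.
c = 2·atan2(√a, √(1−a)) = 0.63340 rad → d = 6371·c ≈ 4035.36 km.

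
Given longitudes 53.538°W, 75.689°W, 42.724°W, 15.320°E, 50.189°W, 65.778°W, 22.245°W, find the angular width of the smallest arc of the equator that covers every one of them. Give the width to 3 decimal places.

Sort the longitudes: -75.689°, -65.778°, -53.538°, -50.189°, -42.724°, -22.245°, +15.320°.
Eastward gaps between consecutive values (wrapping around): 9.911°, 12.240°, 3.349°, 7.465°, 20.479°, 37.565°, 268.991°.
Largest gap = 268.991° ⇒ minimal covering band is its complement: 360° − 268.991° = 91.009°.
Band runs from -75.689° eastward to +15.320°.

91.009°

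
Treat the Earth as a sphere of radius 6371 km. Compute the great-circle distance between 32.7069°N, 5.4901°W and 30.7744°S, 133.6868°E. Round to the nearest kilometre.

16172 km

Δλ = 133.6868 − -5.4901 = 139.1769°.
Δφ = -30.7744 − 32.7069 = -63.4813°.
a = sin²(Δφ/2) + cos φ₁ · cos φ₂ · sin²(Δλ/2) = 0.911779.
c = 2·atan2(√a, √(1−a)) = 2.53845 rad → d = 6371·c ≈ 16172.47 km.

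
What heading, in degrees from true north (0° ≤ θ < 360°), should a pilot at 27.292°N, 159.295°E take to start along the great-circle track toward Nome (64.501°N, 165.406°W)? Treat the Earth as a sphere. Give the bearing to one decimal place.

21.2°

Δλ = -165.406 − 159.295 = -324.701°; wrapped into (−180°, 180°]: 35.299°.
θ = atan2( sin Δλ · cos φ₂ , cos φ₁ · sin φ₂ − sin φ₁ · cos φ₂ · cos Δλ )
  = atan2(0.24876, 0.64102) = 21.210° → normalised to [0°, 360°): 21.210°.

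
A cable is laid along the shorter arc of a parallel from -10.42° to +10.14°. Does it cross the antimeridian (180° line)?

No

Signed shortest Δλ = ((10.14 − -10.42 + 180) mod 360) − 180 = 20.56°.
Going east by 20.56° from -10.42° reaches +10.14° without touching 180°.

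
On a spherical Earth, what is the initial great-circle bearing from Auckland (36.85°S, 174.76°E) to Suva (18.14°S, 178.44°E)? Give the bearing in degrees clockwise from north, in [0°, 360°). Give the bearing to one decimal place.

Δλ = 178.44 − 174.76 = 3.68°.
θ = atan2( sin Δλ · cos φ₂ , cos φ₁ · sin φ₂ − sin φ₁ · cos φ₂ · cos Δλ )
  = atan2(0.06099, 0.31960) = 10.805° → normalised to [0°, 360°): 10.805°.

10.8°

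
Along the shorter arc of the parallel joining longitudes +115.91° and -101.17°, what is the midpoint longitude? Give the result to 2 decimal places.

Signed shortest Δλ from +115.91° to -101.17° is +142.92°.
Midpoint longitude = +115.91° + (+142.92°)/2 = +115.91° + 71.46° = +187.37°.
Normalise into (−180°, 180°]: -172.63°.
(The naïve average (+115.91 + -101.17)/2 = 7.37° is on the wrong side of the globe.)

-172.63°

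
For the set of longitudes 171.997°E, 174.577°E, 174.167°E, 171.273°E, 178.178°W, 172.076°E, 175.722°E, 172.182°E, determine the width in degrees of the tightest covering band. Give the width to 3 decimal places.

10.549°

Sort the longitudes: -178.178°, +171.273°, +171.997°, +172.076°, +172.182°, +174.167°, +174.577°, +175.722°.
Eastward gaps between consecutive values (wrapping around): 349.451°, 0.724°, 0.079°, 0.106°, 1.985°, 0.410°, 1.145°, 6.100°.
Largest gap = 349.451° ⇒ minimal covering band is its complement: 360° − 349.451° = 10.549°.
Band runs from +171.273° eastward to -178.178°, crossing the antimeridian.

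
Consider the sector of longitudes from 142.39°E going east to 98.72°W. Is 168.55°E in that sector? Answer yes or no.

Yes

Band width going east from +142.39° to -98.72°: ((-98.72 − 142.39) mod 360) = 118.89°.
Offset of +168.55° east of the west edge: ((168.55 − 142.39) mod 360) = 26.16°.
26.16° ≤ 118.89° ⇒ inside.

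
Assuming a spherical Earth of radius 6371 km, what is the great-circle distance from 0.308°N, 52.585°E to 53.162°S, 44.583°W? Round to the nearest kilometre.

10512 km

Δλ = -44.583 − 52.585 = -97.168°.
Δφ = -53.162 − 0.308 = -53.470°.
a = sin²(Δφ/2) + cos φ₁ · cos φ₂ · sin²(Δλ/2) = 0.539557.
c = 2·atan2(√a, √(1−a)) = 1.64999 rad → d = 6371·c ≈ 10512.10 km.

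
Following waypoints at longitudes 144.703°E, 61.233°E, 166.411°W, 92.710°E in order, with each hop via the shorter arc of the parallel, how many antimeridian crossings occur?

Leg 1: +144.703° → +61.233°, shortest Δλ = -83.47° (west) — does not cross 180°.
Leg 2: +61.233° → -166.411°, shortest Δλ = 132.356° (east) — crosses 180°.
Leg 3: -166.411° → +92.710°, shortest Δλ = -100.879° (west) — crosses 180°.
Total crossings: 2.

2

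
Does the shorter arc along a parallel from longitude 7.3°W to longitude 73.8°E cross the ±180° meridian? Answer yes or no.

Signed shortest Δλ = ((73.8 − -7.3 + 180) mod 360) − 180 = 81.1°.
Going east by 81.1° from -7.3° reaches +73.8° without touching 180°.

No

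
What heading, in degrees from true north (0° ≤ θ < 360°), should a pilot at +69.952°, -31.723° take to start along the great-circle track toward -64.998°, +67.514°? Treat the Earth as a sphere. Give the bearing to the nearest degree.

Δλ = 67.514 − -31.723 = 99.237°.
θ = atan2( sin Δλ · cos φ₂ , cos φ₁ · sin φ₂ − sin φ₁ · cos φ₂ · cos Δλ )
  = atan2(0.41717, -0.24695) = 120.624° → normalised to [0°, 360°): 120.624°.

121°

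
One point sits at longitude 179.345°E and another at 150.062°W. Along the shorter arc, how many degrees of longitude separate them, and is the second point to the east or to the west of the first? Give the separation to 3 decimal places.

Raw difference: -150.062 − 179.345 = -329.407°.
Normalise into (−180°, 180°]: -329.407° + 360° = 30.593°.
Positive ⇒ the second point lies to the east; separation 30.593°.

30.593° east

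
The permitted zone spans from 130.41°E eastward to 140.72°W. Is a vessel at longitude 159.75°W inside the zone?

Yes

Band width going east from +130.41° to -140.72°: ((-140.72 − 130.41) mod 360) = 88.87°.
Offset of -159.75° east of the west edge: ((-159.75 − 130.41) mod 360) = 69.84°.
69.84° ≤ 88.87° ⇒ inside.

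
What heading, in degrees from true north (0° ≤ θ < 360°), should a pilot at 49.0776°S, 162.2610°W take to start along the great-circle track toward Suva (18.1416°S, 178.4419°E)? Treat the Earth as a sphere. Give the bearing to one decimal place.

Δλ = 178.4419 − -162.2610 = 340.7029°; wrapped into (−180°, 180°]: -19.2971°.
θ = atan2( sin Δλ · cos φ₂ , cos φ₁ · sin φ₂ − sin φ₁ · cos φ₂ · cos Δλ )
  = atan2(-0.31404, 0.47374) = -33.540° → normalised to [0°, 360°): 326.460°.

326.5°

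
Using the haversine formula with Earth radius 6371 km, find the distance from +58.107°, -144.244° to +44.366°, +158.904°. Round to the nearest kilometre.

4098 km

Δλ = 158.904 − -144.244 = 303.148°; wrapped into (−180°, 180°]: -56.852°.
Δφ = 44.366 − 58.107 = -13.741°.
a = sin²(Δφ/2) + cos φ₁ · cos φ₂ · sin²(Δλ/2) = 0.099896.
c = 2·atan2(√a, √(1−a)) = 0.64316 rad → d = 6371·c ≈ 4097.55 km.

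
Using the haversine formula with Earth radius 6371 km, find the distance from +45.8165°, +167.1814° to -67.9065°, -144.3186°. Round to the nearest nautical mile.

7168 nmi

Δλ = -144.3186 − 167.1814 = -311.5000°; wrapped into (−180°, 180°]: 48.5000°.
Δφ = -67.9065 − 45.8165 = -113.7230°.
a = sin²(Δφ/2) + cos φ₁ · cos φ₂ · sin²(Δλ/2) = 0.745378.
c = 2·atan2(√a, √(1−a)) = 2.08375 rad → d = 6371·c ≈ 13275.59 km ≈ 7168.25 nmi.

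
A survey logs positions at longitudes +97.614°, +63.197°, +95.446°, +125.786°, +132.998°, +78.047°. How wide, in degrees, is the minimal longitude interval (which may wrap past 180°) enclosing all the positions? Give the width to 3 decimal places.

Sort the longitudes: +63.197°, +78.047°, +95.446°, +97.614°, +125.786°, +132.998°.
Eastward gaps between consecutive values (wrapping around): 14.850°, 17.399°, 2.168°, 28.172°, 7.212°, 290.199°.
Largest gap = 290.199° ⇒ minimal covering band is its complement: 360° − 290.199° = 69.801°.
Band runs from +63.197° eastward to +132.998°.

69.801°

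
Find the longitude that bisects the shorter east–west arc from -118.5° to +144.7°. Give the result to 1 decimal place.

Signed shortest Δλ from -118.5° to +144.7° is -96.8°.
Midpoint longitude = -118.5° + (-96.8°)/2 = -118.5° − 48.4° = -166.9°.
(The naïve average (-118.5 + +144.7)/2 = 13.1° is on the wrong side of the globe.)

-166.9°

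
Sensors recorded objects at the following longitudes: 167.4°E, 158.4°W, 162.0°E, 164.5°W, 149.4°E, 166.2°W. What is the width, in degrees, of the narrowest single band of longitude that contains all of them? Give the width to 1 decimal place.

52.2°

Sort the longitudes: -166.2°, -164.5°, -158.4°, +149.4°, +162.0°, +167.4°.
Eastward gaps between consecutive values (wrapping around): 1.7°, 6.1°, 307.8°, 12.6°, 5.4°, 26.4°.
Largest gap = 307.8° ⇒ minimal covering band is its complement: 360° − 307.8° = 52.2°.
Band runs from +149.4° eastward to -158.4°, crossing the antimeridian.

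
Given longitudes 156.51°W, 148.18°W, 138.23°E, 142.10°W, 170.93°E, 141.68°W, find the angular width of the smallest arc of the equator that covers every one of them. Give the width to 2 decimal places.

80.09°

Sort the longitudes: -156.51°, -148.18°, -142.10°, -141.68°, +138.23°, +170.93°.
Eastward gaps between consecutive values (wrapping around): 8.33°, 6.08°, 0.42°, 279.91°, 32.70°, 32.56°.
Largest gap = 279.91° ⇒ minimal covering band is its complement: 360° − 279.91° = 80.09°.
Band runs from +138.23° eastward to -141.68°, crossing the antimeridian.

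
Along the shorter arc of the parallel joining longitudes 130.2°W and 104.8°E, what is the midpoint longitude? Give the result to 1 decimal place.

167.3°E

Signed shortest Δλ from -130.2° to +104.8° is -125.0°.
Midpoint longitude = -130.2° + (-125.0°)/2 = -130.2° − 62.5° = -192.7°.
Normalise into (−180°, 180°]: +167.3°.
(The naïve average (-130.2 + +104.8)/2 = -12.7° is on the wrong side of the globe.)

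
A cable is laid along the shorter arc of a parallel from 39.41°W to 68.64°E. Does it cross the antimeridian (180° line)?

No

Signed shortest Δλ = ((68.64 − -39.41 + 180) mod 360) − 180 = 108.05°.
Going east by 108.05° from -39.41° reaches +68.64° without touching 180°.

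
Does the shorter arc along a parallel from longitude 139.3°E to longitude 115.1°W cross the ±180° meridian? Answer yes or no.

Naïve |-115.1 − 139.3| = 254.4° > 180°, so the shorter arc goes the other way round — across 180°.
Signed shortest Δλ = ((-115.1 − 139.3 + 180) mod 360) − 180 = 105.6°.
Going east by 105.6° from +139.3° passes through 180° before reaching -115.1°.

Yes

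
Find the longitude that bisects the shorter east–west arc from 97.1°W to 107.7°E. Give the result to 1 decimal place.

174.7°W

Signed shortest Δλ from -97.1° to +107.7° is -155.2°.
Midpoint longitude = -97.1° + (-155.2°)/2 = -97.1° − 77.6° = -174.7°.
(The naïve average (-97.1 + +107.7)/2 = 5.3° is on the wrong side of the globe.)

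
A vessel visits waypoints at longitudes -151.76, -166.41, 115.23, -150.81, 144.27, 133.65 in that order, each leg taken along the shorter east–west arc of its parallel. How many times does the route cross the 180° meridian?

Leg 1: -151.76° → -166.41°, shortest Δλ = -14.65° (west) — does not cross 180°.
Leg 2: -166.41° → +115.23°, shortest Δλ = -78.36° (west) — crosses 180°.
Leg 3: +115.23° → -150.81°, shortest Δλ = 93.96° (east) — crosses 180°.
Leg 4: -150.81° → +144.27°, shortest Δλ = -64.92° (west) — crosses 180°.
Leg 5: +144.27° → +133.65°, shortest Δλ = -10.62° (west) — does not cross 180°.
Total crossings: 3.

3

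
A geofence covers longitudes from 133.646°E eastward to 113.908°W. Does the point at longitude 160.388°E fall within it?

Band width going east from +133.646° to -113.908°: ((-113.908 − 133.646) mod 360) = 112.446°.
Offset of +160.388° east of the west edge: ((160.388 − 133.646) mod 360) = 26.742°.
26.742° ≤ 112.446° ⇒ inside.

Yes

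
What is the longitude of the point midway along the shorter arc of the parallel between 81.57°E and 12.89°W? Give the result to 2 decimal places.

34.34°E

Signed shortest Δλ from +81.57° to -12.89° is -94.46°.
Midpoint longitude = +81.57° + (-94.46°)/2 = +81.57° − 47.23° = +34.34°.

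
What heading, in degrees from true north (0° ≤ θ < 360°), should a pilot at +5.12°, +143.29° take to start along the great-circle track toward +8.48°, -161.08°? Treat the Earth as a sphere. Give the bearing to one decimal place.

Δλ = -161.08 − 143.29 = -304.37°; wrapped into (−180°, 180°]: 55.63°.
θ = atan2( sin Δλ · cos φ₂ , cos φ₁ · sin φ₂ − sin φ₁ · cos φ₂ · cos Δλ )
  = atan2(0.81639, 0.09705) = 83.221° → normalised to [0°, 360°): 83.221°.

83.2°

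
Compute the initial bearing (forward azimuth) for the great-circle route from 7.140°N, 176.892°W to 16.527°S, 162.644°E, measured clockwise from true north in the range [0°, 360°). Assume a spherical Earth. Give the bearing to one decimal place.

220.4°

Δλ = 162.644 − -176.892 = 339.536°; wrapped into (−180°, 180°]: -20.464°.
θ = atan2( sin Δλ · cos φ₂ , cos φ₁ · sin φ₂ − sin φ₁ · cos φ₂ · cos Δλ )
  = atan2(-0.33517, -0.39390) = -139.605° → normalised to [0°, 360°): 220.395°.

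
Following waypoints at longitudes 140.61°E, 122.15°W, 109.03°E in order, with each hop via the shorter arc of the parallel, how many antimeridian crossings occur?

2

Leg 1: +140.61° → -122.15°, shortest Δλ = 97.24° (east) — crosses 180°.
Leg 2: -122.15° → +109.03°, shortest Δλ = -128.82° (west) — crosses 180°.
Total crossings: 2.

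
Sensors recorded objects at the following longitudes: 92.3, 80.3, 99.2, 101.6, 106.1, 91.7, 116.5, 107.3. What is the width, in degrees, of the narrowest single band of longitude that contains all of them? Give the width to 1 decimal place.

Sort the longitudes: +80.3°, +91.7°, +92.3°, +99.2°, +101.6°, +106.1°, +107.3°, +116.5°.
Eastward gaps between consecutive values (wrapping around): 11.4°, 0.6°, 6.9°, 2.4°, 4.5°, 1.2°, 9.2°, 323.8°.
Largest gap = 323.8° ⇒ minimal covering band is its complement: 360° − 323.8° = 36.2°.
Band runs from +80.3° eastward to +116.5°.

36.2°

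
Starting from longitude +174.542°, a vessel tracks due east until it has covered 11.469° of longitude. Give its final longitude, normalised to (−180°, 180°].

-173.989°

Start at +174.542°; shift +11.469° → +186.011°.
+186.011° lies outside (−180°, 180°]; subtract 360° → -173.989°.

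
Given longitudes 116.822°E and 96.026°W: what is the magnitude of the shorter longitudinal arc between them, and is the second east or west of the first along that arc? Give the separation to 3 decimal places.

Raw difference: -96.026 − 116.822 = -212.848°.
Normalise into (−180°, 180°]: -212.848° + 360° = 147.152°.
Positive ⇒ the second point lies to the east; separation 147.152°.

147.152° east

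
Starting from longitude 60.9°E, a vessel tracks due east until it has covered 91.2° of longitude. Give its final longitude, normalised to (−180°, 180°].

152.1°E

Start at +60.9°; shift +91.2° → +152.1°.
+152.1° already lies in (−180°, 180°].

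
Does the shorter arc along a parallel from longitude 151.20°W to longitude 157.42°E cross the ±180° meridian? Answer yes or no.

Naïve |157.42 − -151.20| = 308.62° > 180°, so the shorter arc goes the other way round — across 180°.
Signed shortest Δλ = ((157.42 − -151.20 + 180) mod 360) − 180 = -51.38°.
Going west by 51.38° from -151.20° passes through 180° before reaching +157.42°.

Yes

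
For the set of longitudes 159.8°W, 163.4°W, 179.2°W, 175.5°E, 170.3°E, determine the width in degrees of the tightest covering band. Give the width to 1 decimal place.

29.9°

Sort the longitudes: -179.2°, -163.4°, -159.8°, +170.3°, +175.5°.
Eastward gaps between consecutive values (wrapping around): 15.8°, 3.6°, 330.1°, 5.2°, 5.3°.
Largest gap = 330.1° ⇒ minimal covering band is its complement: 360° − 330.1° = 29.9°.
Band runs from +170.3° eastward to -159.8°, crossing the antimeridian.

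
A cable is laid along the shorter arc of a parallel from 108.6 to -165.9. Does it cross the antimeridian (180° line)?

Naïve |-165.9 − 108.6| = 274.5° > 180°, so the shorter arc goes the other way round — across 180°.
Signed shortest Δλ = ((-165.9 − 108.6 + 180) mod 360) − 180 = 85.5°.
Going east by 85.5° from +108.6° passes through 180° before reaching -165.9°.

Yes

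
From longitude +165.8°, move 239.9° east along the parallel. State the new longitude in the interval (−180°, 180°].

+45.7°

Start at +165.8°; shift +239.9° → +405.7°.
+405.7° lies outside (−180°, 180°]; subtract 360° → +45.7°.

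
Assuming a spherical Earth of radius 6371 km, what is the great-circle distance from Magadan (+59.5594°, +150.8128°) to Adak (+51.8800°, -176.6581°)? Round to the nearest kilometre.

2181 km

Δλ = -176.6581 − 150.8128 = -327.4709°; wrapped into (−180°, 180°]: 32.5291°.
Δφ = 51.8800 − 59.5594 = -7.6794°.
a = sin²(Δφ/2) + cos φ₁ · cos φ₂ · sin²(Δλ/2) = 0.029017.
c = 2·atan2(√a, √(1−a)) = 0.34236 rad → d = 6371·c ≈ 2181.17 km.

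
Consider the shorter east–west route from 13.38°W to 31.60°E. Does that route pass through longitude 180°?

Signed shortest Δλ = ((31.60 − -13.38 + 180) mod 360) − 180 = 44.98°.
Going east by 44.98° from -13.38° reaches +31.60° without touching 180°.

No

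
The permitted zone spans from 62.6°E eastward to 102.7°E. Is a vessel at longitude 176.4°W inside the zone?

Band width going east from +62.6° to +102.7°: ((102.7 − 62.6) mod 360) = 40.1°.
Offset of -176.4° east of the west edge: ((-176.4 − 62.6) mod 360) = 121.0°.
121.0° > 40.1° ⇒ outside.

No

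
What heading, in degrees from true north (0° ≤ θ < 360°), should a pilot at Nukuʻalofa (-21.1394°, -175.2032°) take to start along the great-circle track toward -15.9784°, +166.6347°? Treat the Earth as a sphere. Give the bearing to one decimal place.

Δλ = 166.6347 − -175.2032 = 341.8379°; wrapped into (−180°, 180°]: -18.1621°.
θ = atan2( sin Δλ · cos φ₂ , cos φ₁ · sin φ₂ − sin φ₁ · cos φ₂ · cos Δλ )
  = atan2(-0.29966, 0.07268) = -76.367° → normalised to [0°, 360°): 283.633°.

283.6°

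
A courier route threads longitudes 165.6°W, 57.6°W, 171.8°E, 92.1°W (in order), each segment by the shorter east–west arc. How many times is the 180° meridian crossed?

2

Leg 1: -165.6° → -57.6°, shortest Δλ = 108.0° (east) — does not cross 180°.
Leg 2: -57.6° → +171.8°, shortest Δλ = -130.6° (west) — crosses 180°.
Leg 3: +171.8° → -92.1°, shortest Δλ = 96.1° (east) — crosses 180°.
Total crossings: 2.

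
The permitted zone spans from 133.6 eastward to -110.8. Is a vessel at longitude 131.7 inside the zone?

No

Band width going east from +133.6° to -110.8°: ((-110.8 − 133.6) mod 360) = 115.6°.
Offset of +131.7° east of the west edge: ((131.7 − 133.6) mod 360) = 358.1°.
358.1° > 115.6° ⇒ outside.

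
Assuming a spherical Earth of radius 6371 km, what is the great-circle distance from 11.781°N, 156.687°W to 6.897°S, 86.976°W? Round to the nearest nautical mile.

4310 nmi

Δλ = -86.976 − -156.687 = 69.711°.
Δφ = -6.897 − 11.781 = -18.678°.
a = sin²(Δφ/2) + cos φ₁ · cos φ₂ · sin²(Δλ/2) = 0.343762.
c = 2·atan2(√a, √(1−a)) = 1.25300 rad → d = 6371·c ≈ 7982.84 km ≈ 4310.39 nmi.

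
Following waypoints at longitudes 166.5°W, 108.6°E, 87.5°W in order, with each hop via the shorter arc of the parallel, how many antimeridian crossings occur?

2

Leg 1: -166.5° → +108.6°, shortest Δλ = -84.9° (west) — crosses 180°.
Leg 2: +108.6° → -87.5°, shortest Δλ = 163.9° (east) — crosses 180°.
Total crossings: 2.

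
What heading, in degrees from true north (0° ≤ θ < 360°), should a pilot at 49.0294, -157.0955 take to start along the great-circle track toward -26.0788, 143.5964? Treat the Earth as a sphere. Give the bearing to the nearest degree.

231°

Δλ = 143.5964 − -157.0955 = 300.6919°; wrapped into (−180°, 180°]: -59.3081°.
θ = atan2( sin Δλ · cos φ₂ , cos φ₁ · sin φ₂ − sin φ₁ · cos φ₂ · cos Δλ )
  = atan2(-0.77238, -0.63439) = -129.398° → normalised to [0°, 360°): 230.602°.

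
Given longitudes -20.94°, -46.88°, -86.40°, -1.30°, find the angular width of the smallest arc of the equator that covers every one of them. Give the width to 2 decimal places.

85.10°

Sort the longitudes: -86.40°, -46.88°, -20.94°, -1.30°.
Eastward gaps between consecutive values (wrapping around): 39.52°, 25.94°, 19.64°, 274.90°.
Largest gap = 274.90° ⇒ minimal covering band is its complement: 360° − 274.90° = 85.10°.
Band runs from -86.40° eastward to -1.30°.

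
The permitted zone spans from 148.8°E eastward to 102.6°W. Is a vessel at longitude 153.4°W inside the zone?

Band width going east from +148.8° to -102.6°: ((-102.6 − 148.8) mod 360) = 108.6°.
Offset of -153.4° east of the west edge: ((-153.4 − 148.8) mod 360) = 57.8°.
57.8° ≤ 108.6° ⇒ inside.

Yes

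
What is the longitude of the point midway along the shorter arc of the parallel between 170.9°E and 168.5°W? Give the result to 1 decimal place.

Signed shortest Δλ from +170.9° to -168.5° is +20.6°.
Midpoint longitude = +170.9° + (+20.6°)/2 = +170.9° + 10.3° = +181.2°.
Normalise into (−180°, 180°]: -178.8°.
(The naïve average (+170.9 + -168.5)/2 = 1.2° is on the wrong side of the globe.)

178.8°W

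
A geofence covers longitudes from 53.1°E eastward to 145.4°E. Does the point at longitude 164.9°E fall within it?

No

Band width going east from +53.1° to +145.4°: ((145.4 − 53.1) mod 360) = 92.3°.
Offset of +164.9° east of the west edge: ((164.9 − 53.1) mod 360) = 111.8°.
111.8° > 92.3° ⇒ outside.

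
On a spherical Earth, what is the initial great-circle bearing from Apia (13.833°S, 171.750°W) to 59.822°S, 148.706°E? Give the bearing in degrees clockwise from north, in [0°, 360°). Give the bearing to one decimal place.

Δλ = 148.706 − -171.750 = 320.456°; wrapped into (−180°, 180°]: -39.544°.
θ = atan2( sin Δλ · cos φ₂ , cos φ₁ · sin φ₂ − sin φ₁ · cos φ₂ · cos Δλ )
  = atan2(-0.32005, -0.74671) = -156.800° → normalised to [0°, 360°): 203.200°.

203.2°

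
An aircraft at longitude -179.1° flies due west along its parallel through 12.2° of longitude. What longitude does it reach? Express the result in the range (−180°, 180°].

Start at -179.1°; shift −12.2° → -191.3°.
-191.3° lies outside (−180°, 180°]; add 360° → +168.7°.

+168.7°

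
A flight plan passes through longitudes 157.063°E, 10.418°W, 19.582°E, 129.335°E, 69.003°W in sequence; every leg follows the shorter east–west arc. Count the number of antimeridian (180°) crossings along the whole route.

Leg 1: +157.063° → -10.418°, shortest Δλ = -167.481° (west) — does not cross 180°.
Leg 2: -10.418° → +19.582°, shortest Δλ = 30.0° (east) — does not cross 180°.
Leg 3: +19.582° → +129.335°, shortest Δλ = 109.753° (east) — does not cross 180°.
Leg 4: +129.335° → -69.003°, shortest Δλ = 161.662° (east) — crosses 180°.
Total crossings: 1.

1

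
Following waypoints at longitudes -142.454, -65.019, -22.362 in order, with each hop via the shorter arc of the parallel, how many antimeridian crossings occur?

0

Leg 1: -142.454° → -65.019°, shortest Δλ = 77.435° (east) — does not cross 180°.
Leg 2: -65.019° → -22.362°, shortest Δλ = 42.657° (east) — does not cross 180°.
Total crossings: 0.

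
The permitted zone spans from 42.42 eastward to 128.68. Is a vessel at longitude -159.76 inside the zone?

No

Band width going east from +42.42° to +128.68°: ((128.68 − 42.42) mod 360) = 86.26°.
Offset of -159.76° east of the west edge: ((-159.76 − 42.42) mod 360) = 157.82°.
157.82° > 86.26° ⇒ outside.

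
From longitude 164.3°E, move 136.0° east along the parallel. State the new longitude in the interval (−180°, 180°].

59.7°W

Start at +164.3°; shift +136.0° → +300.3°.
+300.3° lies outside (−180°, 180°]; subtract 360° → -59.7°.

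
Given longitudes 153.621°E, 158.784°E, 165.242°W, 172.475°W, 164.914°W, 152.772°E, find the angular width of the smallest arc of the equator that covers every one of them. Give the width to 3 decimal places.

42.314°

Sort the longitudes: -172.475°, -165.242°, -164.914°, +152.772°, +153.621°, +158.784°.
Eastward gaps between consecutive values (wrapping around): 7.233°, 0.328°, 317.686°, 0.849°, 5.163°, 28.741°.
Largest gap = 317.686° ⇒ minimal covering band is its complement: 360° − 317.686° = 42.314°.
Band runs from +152.772° eastward to -164.914°, crossing the antimeridian.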